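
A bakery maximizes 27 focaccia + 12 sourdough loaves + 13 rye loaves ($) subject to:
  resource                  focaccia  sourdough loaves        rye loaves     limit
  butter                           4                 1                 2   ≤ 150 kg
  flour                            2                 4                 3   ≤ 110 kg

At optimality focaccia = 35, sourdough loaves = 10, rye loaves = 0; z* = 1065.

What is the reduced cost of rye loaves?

Both butter and flour are binding at x*.
Dual feasibility on the basic columns requires 4·y_butter + 2·y_flour = 27, 1·y_butter + 4·y_flour = 12.
This yields shadow prices y_butter = 6, y_flour = 1.5.
Reduced cost of rye loaves: c₃ − yᵀa₃ = 13 − (6·2 + 1.5·3) = 13 − 16.5 = -3.5.

-3.5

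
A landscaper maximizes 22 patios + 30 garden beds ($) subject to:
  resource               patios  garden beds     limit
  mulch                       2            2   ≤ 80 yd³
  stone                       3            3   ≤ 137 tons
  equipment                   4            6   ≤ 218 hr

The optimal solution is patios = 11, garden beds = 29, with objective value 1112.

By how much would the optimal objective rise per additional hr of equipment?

Binding: mulch and equipment. Non-binding: stone (17 unused).
By complementary slackness, y = 0 for the non-binding constraint.
The binding rows give the dual system: 2·y_mulch + 4·y_equipment = 22 and 2·y_mulch + 6·y_equipment = 30.
This yields shadow prices y_mulch = 3, y_equipment = 4.
Shadow price of equipment = 4.

4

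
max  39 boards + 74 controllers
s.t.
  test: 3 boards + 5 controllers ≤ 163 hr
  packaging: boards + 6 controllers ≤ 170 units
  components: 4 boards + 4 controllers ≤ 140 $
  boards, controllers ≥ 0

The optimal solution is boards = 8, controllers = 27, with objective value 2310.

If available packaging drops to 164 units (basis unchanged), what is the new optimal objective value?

Check each constraint at x*: test 159/163 (slack 4); packaging 170/170 (tight); components 140/140 (tight).
By complementary slackness, y = 0 for the non-binding constraint.
Dual feasibility on the basic columns requires 1·y_packaging + 4·y_components = 39, 6·y_packaging + 4·y_components = 74.
→ y_packaging = 7 and y_components = 8.
Δz = y_packaging·Δb = 7 × (-6) = -42, so new z* = 2310 − 42 = 2268.

2268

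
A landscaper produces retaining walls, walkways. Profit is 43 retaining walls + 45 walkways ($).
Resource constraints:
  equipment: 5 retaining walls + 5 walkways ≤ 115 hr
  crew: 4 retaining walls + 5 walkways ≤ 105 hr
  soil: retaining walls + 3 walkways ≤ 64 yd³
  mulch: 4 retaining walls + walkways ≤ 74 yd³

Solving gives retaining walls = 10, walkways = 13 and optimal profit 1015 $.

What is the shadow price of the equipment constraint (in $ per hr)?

7

At the optimum: equipment uses 115 of 115 (binding); crew uses 105 of 105 (binding); soil uses 49 of 64 (slack = 15); mulch uses 53 of 74 (slack = 21).
Since soil, mulch are not tight, their duals are 0.
The binding rows give the dual system: 5·y_equipment + 4·y_crew = 43 and 5·y_equipment + 5·y_crew = 45.
Solving: y_equipment = 7, y_crew = 2.
Shadow price of equipment = 7.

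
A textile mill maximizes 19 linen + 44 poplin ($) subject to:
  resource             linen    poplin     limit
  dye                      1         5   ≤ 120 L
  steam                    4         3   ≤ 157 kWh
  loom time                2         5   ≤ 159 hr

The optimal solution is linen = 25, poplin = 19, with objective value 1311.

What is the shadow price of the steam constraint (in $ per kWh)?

3

Binding: dye and steam. Non-binding: loom time (14 unused).
Since loom time is not tight, its dual is 0.
Dual feasibility on the basic columns requires 1·y_dye + 4·y_steam = 19, 5·y_dye + 3·y_steam = 44.
→ y_dye = 7 and y_steam = 3.
Shadow price of steam = 3.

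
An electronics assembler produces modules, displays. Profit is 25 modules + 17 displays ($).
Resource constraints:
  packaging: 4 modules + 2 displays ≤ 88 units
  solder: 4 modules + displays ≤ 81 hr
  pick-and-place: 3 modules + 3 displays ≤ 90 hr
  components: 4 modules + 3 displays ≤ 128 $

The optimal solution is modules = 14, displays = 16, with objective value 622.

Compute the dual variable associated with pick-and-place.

At the optimum: packaging uses 88 of 88 (binding); solder uses 72 of 81 (slack = 9); pick-and-place uses 90 of 90 (binding); components uses 104 of 128 (slack = 24).
Slack constraints have shadow price 0 (complementary slackness).
Dual feasibility on the basic columns requires 4·y_packaging + 3·y_pick-and-place = 25, 2·y_packaging + 3·y_pick-and-place = 17.
This yields shadow prices y_packaging = 4, y_pick-and-place = 3.
Shadow price of pick-and-place = 3.

3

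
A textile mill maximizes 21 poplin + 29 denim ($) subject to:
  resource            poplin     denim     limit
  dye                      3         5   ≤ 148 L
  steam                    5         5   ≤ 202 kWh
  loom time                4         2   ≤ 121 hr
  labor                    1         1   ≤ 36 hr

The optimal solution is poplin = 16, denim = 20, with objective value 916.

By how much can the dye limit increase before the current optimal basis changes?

32

Binding constraints: dye, labor. The basis is B = [[3,5],[1,1]] with det -2.
Per unit increase in dye, x* moves by d = (-0.5, 0.5).
The basis stays optimal until poplin reaches 0; allowable increase = 32 L.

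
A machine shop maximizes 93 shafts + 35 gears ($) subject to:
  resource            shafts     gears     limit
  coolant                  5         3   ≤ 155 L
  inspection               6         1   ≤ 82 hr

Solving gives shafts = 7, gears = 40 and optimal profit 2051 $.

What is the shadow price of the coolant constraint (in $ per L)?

9

Both coolant and inspection are binding at x*.
Dual feasibility on the basic columns requires 5·y_coolant + 6·y_inspection = 93, 3·y_coolant + 1·y_inspection = 35.
This yields shadow prices y_coolant = 9, y_inspection = 8.
Shadow price of coolant = 9.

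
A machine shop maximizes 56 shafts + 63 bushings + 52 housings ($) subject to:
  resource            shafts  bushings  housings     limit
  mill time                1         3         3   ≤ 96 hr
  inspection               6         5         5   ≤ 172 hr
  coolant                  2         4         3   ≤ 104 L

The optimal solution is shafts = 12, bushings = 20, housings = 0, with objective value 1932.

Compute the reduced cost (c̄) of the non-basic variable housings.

At the optimum: mill time uses 72 of 96 (slack = 24); inspection uses 172 of 172 (binding); coolant uses 104 of 104 (binding).
By complementary slackness, y = 0 for the non-binding constraint.
From A_Bᵀ y = c: 6·y_inspection + 2·y_coolant = 56; 5·y_inspection + 4·y_coolant = 63.
→ y_inspection = 7 and y_coolant = 7.
Reduced cost of housings: c₃ − yᵀa₃ = 52 − (7·5 + 7·3) = 52 − 56 = -4.

-4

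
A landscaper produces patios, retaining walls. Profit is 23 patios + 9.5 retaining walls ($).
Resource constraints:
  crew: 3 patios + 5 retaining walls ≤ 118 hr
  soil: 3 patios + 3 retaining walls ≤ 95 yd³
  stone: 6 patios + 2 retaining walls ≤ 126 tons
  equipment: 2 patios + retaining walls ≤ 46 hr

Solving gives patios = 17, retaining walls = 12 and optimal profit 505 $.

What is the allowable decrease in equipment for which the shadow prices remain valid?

4

Binding constraints: stone, equipment. The basis is B = [[6,2],[2,1]] with det 2.
Per unit decrease in equipment, x* moves by d = (1, -3).
The basis stays optimal until retaining walls reaches 0; allowable decrease = 4 hr.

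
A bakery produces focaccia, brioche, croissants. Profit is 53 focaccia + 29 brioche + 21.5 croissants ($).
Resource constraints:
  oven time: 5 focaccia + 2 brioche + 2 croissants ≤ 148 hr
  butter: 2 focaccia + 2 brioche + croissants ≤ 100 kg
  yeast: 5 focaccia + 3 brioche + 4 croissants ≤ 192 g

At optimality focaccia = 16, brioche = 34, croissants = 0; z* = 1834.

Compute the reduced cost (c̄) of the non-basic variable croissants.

Check each constraint at x*: oven time 148/148 (tight); butter 100/100 (tight); yeast 182/192 (slack 10).
Slack constraints have shadow price 0 (complementary slackness).
The binding rows give the dual system: 5·y_oven time + 2·y_butter = 53 and 2·y_oven time + 2·y_butter = 29.
→ y_oven time = 8 and y_butter = 6.5.
Reduced cost of croissants: c₃ − yᵀa₃ = 21.5 − (8·2 + 6.5·1) = 21.5 − 22.5 = -1.

-1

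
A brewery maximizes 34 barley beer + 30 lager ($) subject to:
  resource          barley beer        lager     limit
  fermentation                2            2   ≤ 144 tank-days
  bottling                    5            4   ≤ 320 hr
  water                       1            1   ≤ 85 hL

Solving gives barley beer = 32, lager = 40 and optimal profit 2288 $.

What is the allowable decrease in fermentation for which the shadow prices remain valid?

16

Binding constraints: fermentation, bottling. The basis is B = [[2,2],[5,4]] with det -2.
Per unit decrease in fermentation, x* moves by d = (2, -2.5).
The basis stays optimal until lager reaches 0; allowable decrease = 16 tank-days.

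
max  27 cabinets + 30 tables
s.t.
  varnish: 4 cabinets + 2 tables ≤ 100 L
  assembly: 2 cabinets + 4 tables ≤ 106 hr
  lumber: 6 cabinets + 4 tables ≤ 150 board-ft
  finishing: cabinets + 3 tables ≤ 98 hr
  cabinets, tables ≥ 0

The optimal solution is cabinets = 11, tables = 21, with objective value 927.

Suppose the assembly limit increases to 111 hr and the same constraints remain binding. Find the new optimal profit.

Binding: assembly and lumber. Non-binding: varnish (14 unused), finishing (24 unused).
Slack constraints have shadow price 0 (complementary slackness).
Dual feasibility on the basic columns requires 2·y_assembly + 6·y_lumber = 27, 4·y_assembly + 4·y_lumber = 30.
→ y_assembly = 4.5 and y_lumber = 3.
Δz = y_assembly·Δb = 4.5 × (5) = 22.5, so new z* = 927 + 22.5 = 949.5.

949.5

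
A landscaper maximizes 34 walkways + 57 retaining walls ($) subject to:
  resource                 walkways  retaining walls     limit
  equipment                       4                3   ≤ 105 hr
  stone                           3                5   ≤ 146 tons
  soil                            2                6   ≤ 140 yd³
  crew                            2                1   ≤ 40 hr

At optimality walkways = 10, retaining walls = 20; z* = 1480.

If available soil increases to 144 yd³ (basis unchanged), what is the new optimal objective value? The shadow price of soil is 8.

1512

Δb = 4, so new z* = 1480 + (8)·(4) = 1480 + 32 = 1512.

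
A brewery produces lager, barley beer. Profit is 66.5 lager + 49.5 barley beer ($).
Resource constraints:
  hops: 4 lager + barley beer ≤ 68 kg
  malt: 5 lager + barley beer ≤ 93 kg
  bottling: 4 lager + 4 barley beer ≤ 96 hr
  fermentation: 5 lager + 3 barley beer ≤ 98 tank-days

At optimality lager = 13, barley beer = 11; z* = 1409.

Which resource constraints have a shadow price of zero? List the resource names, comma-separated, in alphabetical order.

hops, malt

hops: 63/68 (slack 5)
malt: 76/93 (slack 17)
bottling: 96/96 (binding)
fermentation: 98/98 (binding)
By complementary slackness, a constraint with positive slack has shadow price 0 → hops, malt.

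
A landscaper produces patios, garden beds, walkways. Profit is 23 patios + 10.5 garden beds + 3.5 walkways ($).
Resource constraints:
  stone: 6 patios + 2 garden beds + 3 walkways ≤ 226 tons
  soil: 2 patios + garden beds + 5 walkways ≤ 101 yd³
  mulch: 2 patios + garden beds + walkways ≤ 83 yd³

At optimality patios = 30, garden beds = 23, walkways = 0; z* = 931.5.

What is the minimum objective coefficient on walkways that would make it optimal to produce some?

11.5

Check each constraint at x*: stone 226/226 (tight); soil 83/101 (slack 18); mulch 83/83 (tight).
Slack constraints have shadow price 0 (complementary slackness).
Dual feasibility on the basic columns requires 6·y_stone + 2·y_mulch = 23, 2·y_stone + 1·y_mulch = 10.5.
→ y_stone = 1 and y_mulch = 8.5.
walkways enters the basis when its profit ≥ yᵀa₃ = 1·3 + 8.5·1 = 11.5.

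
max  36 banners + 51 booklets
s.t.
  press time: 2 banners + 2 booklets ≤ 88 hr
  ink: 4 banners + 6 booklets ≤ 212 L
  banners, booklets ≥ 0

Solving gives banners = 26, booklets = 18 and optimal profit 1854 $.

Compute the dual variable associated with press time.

3

At the optimum: press time uses 88 of 88 (binding); ink uses 212 of 212 (binding).
From A_Bᵀ y = c: 2·y_press time + 4·y_ink = 36; 2·y_press time + 6·y_ink = 51.
→ y_press time = 3 and y_ink = 7.5.
Shadow price of press time = 3.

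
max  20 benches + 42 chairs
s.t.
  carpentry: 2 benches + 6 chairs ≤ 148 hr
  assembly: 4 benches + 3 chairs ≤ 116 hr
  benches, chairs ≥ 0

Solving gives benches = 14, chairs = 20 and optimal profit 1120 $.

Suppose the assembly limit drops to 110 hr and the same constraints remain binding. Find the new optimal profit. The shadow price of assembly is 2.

Δb = -6, so new z* = 1120 + (2)·(-6) = 1120 − 12 = 1108.

1108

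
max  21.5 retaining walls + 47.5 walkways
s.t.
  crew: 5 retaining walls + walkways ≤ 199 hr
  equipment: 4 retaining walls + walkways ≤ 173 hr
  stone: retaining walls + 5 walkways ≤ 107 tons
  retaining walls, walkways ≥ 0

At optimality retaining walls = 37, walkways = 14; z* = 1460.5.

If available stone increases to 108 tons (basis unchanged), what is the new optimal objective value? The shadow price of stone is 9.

Δb = 1, so new z* = 1460.5 + (9)·(1) = 1460.5 + 9 = 1469.5.

1469.5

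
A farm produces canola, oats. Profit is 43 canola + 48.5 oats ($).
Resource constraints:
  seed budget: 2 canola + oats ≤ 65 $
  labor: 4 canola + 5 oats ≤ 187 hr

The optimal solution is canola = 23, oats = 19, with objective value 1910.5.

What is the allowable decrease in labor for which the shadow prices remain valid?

Binding constraints: seed budget, labor. The basis is B = [[2,1],[4,5]] with det 6.
Per unit decrease in labor, x* moves by d = (0.1667, -0.3333).
The basis stays optimal until oats reaches 0; allowable decrease = 57 hr.

57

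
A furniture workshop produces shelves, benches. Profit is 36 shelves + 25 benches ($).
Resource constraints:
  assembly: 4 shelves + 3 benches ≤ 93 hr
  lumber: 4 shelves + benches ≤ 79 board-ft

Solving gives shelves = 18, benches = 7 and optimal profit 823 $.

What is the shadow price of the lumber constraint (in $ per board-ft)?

1

At the optimum: assembly uses 93 of 93 (binding); lumber uses 79 of 79 (binding).
The binding rows give the dual system: 4·y_assembly + 4·y_lumber = 36 and 3·y_assembly + 1·y_lumber = 25.
This yields shadow prices y_assembly = 8, y_lumber = 1.
Shadow price of lumber = 1.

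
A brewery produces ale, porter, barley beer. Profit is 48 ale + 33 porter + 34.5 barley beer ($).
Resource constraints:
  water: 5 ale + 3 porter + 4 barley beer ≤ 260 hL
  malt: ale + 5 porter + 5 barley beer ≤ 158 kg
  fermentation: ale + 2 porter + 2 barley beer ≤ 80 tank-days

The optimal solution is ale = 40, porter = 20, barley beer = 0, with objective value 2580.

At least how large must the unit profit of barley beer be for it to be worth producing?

42

Check each constraint at x*: water 260/260 (tight); malt 140/158 (slack 18); fermentation 80/80 (tight).
Slack constraints have shadow price 0 (complementary slackness).
The binding rows give the dual system: 5·y_water + 1·y_fermentation = 48 and 3·y_water + 2·y_fermentation = 33.
→ y_water = 9 and y_fermentation = 3.
barley beer enters the basis when its profit ≥ yᵀa₃ = 9·4 + 3·2 = 42.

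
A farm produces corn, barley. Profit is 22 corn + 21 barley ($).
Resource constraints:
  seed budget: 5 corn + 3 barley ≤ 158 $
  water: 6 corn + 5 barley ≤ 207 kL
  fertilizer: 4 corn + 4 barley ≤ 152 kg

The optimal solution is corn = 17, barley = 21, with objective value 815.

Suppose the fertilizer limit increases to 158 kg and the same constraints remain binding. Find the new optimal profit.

At the optimum: seed budget uses 148 of 158 (slack = 10); water uses 207 of 207 (binding); fertilizer uses 152 of 152 (binding).
Since seed budget is not tight, its dual is 0.
From A_Bᵀ y = c: 6·y_water + 4·y_fertilizer = 22; 5·y_water + 4·y_fertilizer = 21.
This yields shadow prices y_water = 1, y_fertilizer = 4.
Δz = y_fertilizer·Δb = 4 × (6) = 24, so new z* = 815 + 24 = 839.

839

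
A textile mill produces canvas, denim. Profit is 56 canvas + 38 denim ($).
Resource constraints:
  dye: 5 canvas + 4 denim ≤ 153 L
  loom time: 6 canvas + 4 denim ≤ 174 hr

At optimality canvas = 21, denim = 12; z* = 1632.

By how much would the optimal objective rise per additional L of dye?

1

At the optimum: dye uses 153 of 153 (binding); loom time uses 174 of 174 (binding).
The binding rows give the dual system: 5·y_dye + 6·y_loom time = 56 and 4·y_dye + 4·y_loom time = 38.
→ y_dye = 1 and y_loom time = 8.5.
Shadow price of dye = 1.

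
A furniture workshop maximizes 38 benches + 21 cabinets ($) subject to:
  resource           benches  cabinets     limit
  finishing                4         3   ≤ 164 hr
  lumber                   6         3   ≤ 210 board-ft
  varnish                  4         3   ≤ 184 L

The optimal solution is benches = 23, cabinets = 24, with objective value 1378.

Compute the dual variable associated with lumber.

At the optimum: finishing uses 164 of 164 (binding); lumber uses 210 of 210 (binding); varnish uses 164 of 184 (slack = 20).
Slack constraints have shadow price 0 (complementary slackness).
The binding rows give the dual system: 4·y_finishing + 6·y_lumber = 38 and 3·y_finishing + 3·y_lumber = 21.
→ y_finishing = 2 and y_lumber = 5.
Shadow price of lumber = 5.

5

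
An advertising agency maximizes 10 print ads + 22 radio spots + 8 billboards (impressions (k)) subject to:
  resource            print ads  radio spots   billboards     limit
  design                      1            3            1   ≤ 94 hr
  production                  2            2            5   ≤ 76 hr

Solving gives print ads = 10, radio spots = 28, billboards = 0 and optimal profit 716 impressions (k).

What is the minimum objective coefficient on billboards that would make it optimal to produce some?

Check each constraint at x*: design 94/94 (tight); production 76/76 (tight).
The binding rows give the dual system: 1·y_design + 2·y_production = 10 and 3·y_design + 2·y_production = 22.
→ y_design = 6 and y_production = 2.
billboards enters the basis when its profit ≥ yᵀa₃ = 6·1 + 2·5 = 16.

16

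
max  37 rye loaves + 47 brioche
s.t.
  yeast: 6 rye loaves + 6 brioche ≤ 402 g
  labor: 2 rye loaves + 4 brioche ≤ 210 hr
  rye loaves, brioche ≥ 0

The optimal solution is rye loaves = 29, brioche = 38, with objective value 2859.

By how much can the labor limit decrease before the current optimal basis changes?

76

Binding constraints: yeast, labor. The basis is B = [[6,6],[2,4]] with det 12.
Per unit decrease in labor, x* moves by d = (0.5, -0.5).
The basis stays optimal until brioche reaches 0; allowable decrease = 76 hr.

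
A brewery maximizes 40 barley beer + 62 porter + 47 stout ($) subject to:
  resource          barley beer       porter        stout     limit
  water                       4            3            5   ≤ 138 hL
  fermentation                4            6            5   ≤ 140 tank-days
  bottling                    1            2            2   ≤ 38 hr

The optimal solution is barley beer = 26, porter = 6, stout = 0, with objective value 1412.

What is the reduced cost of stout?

-6

Check each constraint at x*: water 122/138 (slack 16); fermentation 140/140 (tight); bottling 38/38 (tight).
Since water is not tight, its dual is 0.
From A_Bᵀ y = c: 4·y_fermentation + 1·y_bottling = 40; 6·y_fermentation + 2·y_bottling = 62.
This yields shadow prices y_fermentation = 9, y_bottling = 4.
Reduced cost of stout: c₃ − yᵀa₃ = 47 − (9·5 + 4·2) = 47 − 53 = -6.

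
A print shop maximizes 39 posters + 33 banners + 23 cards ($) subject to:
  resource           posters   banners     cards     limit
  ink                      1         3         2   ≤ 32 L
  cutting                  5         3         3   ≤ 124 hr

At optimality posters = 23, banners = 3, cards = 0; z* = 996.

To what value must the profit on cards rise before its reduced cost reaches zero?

Both ink and cutting are binding at x*.
Dual feasibility on the basic columns requires 1·y_ink + 5·y_cutting = 39, 3·y_ink + 3·y_cutting = 33.
This yields shadow prices y_ink = 4, y_cutting = 7.
cards enters the basis when its profit ≥ yᵀa₃ = 4·2 + 7·3 = 29.

29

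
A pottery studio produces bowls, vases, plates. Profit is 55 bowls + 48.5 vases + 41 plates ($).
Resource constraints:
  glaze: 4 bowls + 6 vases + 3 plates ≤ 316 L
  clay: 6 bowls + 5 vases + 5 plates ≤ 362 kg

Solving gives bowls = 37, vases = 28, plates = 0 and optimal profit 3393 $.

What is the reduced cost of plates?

-4.5

Check each constraint at x*: glaze 316/316 (tight); clay 362/362 (tight).
From A_Bᵀ y = c: 4·y_glaze + 6·y_clay = 55; 6·y_glaze + 5·y_clay = 48.5.
→ y_glaze = 1 and y_clay = 8.5.
Reduced cost of plates: c₃ − yᵀa₃ = 41 − (1·3 + 8.5·5) = 41 − 45.5 = -4.5.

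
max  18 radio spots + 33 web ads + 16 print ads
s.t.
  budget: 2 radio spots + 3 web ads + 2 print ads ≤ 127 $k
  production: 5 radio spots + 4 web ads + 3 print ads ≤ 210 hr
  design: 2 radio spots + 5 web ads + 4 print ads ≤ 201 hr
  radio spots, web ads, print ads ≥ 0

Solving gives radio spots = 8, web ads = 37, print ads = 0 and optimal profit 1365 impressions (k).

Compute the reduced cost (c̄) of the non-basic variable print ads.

-8

At the optimum: budget uses 127 of 127 (binding); production uses 188 of 210 (slack = 22); design uses 201 of 201 (binding).
Slack constraints have shadow price 0 (complementary slackness).
From A_Bᵀ y = c: 2·y_budget + 2·y_design = 18; 3·y_budget + 5·y_design = 33.
This yields shadow prices y_budget = 6, y_design = 3.
Reduced cost of print ads: c₃ − yᵀa₃ = 16 − (6·2 + 3·4) = 16 − 24 = -8.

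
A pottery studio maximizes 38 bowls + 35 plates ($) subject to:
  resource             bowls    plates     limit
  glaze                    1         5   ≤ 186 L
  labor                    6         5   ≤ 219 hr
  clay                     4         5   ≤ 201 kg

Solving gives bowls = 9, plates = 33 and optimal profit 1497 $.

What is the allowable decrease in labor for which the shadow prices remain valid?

8

Binding constraints: labor, clay. The basis is B = [[6,5],[4,5]] with det 10.
Per unit decrease in labor, x* moves by d = (-0.5, 0.4).
The basis stays optimal until glaze becomes binding; allowable decrease = 8 hr.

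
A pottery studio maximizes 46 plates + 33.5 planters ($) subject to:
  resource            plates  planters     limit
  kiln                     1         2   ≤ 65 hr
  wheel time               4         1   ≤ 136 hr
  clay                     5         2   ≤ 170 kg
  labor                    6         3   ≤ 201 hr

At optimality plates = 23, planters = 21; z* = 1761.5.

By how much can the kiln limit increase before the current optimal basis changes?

Binding constraints: kiln, labor. The basis is B = [[1,2],[6,3]] with det -9.
Per unit increase in kiln, x* moves by d = (-0.3333, 0.6667).
The basis stays optimal until plates reaches 0; allowable increase = 69 hr.

69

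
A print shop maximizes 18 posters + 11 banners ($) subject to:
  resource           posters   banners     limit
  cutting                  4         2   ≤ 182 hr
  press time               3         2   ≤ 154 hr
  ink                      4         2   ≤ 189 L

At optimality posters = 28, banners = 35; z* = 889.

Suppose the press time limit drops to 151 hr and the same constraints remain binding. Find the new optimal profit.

877

Binding: cutting and press time. Non-binding: ink (7 unused).
By complementary slackness, y = 0 for the non-binding constraint.
Dual feasibility on the basic columns requires 4·y_cutting + 3·y_press time = 18, 2·y_cutting + 2·y_press time = 11.
→ y_cutting = 1.5 and y_press time = 4.
Δz = y_press time·Δb = 4 × (-3) = -12, so new z* = 889 − 12 = 877.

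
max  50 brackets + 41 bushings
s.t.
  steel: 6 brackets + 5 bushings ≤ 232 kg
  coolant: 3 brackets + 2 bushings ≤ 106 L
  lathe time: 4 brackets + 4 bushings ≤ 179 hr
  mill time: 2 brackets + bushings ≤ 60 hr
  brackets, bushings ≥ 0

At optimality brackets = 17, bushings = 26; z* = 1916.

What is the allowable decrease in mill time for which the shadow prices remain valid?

Binding constraints: steel, mill time. The basis is B = [[6,5],[2,1]] with det -4.
Per unit decrease in mill time, x* moves by d = (-1.25, 1.5).
The basis stays optimal until lathe time becomes binding; allowable decrease = 7 hr.

7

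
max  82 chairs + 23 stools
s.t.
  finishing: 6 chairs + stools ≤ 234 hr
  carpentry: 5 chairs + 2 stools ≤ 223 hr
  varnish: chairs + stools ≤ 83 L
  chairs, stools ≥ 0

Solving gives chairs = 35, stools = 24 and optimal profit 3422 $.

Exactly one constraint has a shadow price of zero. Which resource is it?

finishing: 234/234 (binding)
carpentry: 223/223 (binding)
varnish: 59/83 (slack 24)
By complementary slackness, a constraint with positive slack has shadow price 0 → varnish.

varnish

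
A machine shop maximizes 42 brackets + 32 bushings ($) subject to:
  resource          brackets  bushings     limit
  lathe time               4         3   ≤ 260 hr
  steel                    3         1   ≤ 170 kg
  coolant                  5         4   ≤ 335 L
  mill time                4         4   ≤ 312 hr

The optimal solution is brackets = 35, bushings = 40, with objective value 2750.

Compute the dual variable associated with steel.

0

Check each constraint at x*: lathe time 260/260 (tight); steel 145/170 (slack 25); coolant 335/335 (tight); mill time 300/312 (slack 12).
By complementary slackness, y = 0 for the non-binding constraints.
From A_Bᵀ y = c: 4·y_lathe time + 5·y_coolant = 42; 3·y_lathe time + 4·y_coolant = 32.
→ y_lathe time = 8 and y_coolant = 2.
Shadow price of steel = 0.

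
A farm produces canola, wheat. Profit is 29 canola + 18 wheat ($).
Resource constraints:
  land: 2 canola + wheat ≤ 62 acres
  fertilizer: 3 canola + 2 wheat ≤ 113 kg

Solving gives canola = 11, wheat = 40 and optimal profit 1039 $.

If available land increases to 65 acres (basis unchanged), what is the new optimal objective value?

Check each constraint at x*: land 62/62 (tight); fertilizer 113/113 (tight).
The binding rows give the dual system: 2·y_land + 3·y_fertilizer = 29 and 1·y_land + 2·y_fertilizer = 18.
Solving: y_land = 4, y_fertilizer = 7.
Δz = y_land·Δb = 4 × (3) = 12, so new z* = 1039 + 12 = 1051.

1051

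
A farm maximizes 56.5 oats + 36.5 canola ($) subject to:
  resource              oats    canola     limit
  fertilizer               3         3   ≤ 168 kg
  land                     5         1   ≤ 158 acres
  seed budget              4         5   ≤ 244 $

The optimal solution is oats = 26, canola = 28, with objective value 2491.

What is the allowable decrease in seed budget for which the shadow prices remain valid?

117.6

Binding constraints: land, seed budget. The basis is B = [[5,1],[4,5]] with det 21.
Per unit decrease in seed budget, x* moves by d = (0.0476, -0.2381).
The basis stays optimal until canola reaches 0; allowable decrease = 117.6 $.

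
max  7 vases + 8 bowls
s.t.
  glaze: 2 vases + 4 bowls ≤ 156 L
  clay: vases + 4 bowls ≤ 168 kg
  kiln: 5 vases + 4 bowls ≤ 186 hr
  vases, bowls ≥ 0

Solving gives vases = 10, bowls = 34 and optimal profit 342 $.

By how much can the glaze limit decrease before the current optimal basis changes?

Binding constraints: glaze, kiln. The basis is B = [[2,4],[5,4]] with det -12.
Per unit decrease in glaze, x* moves by d = (0.3333, -0.4167).
The basis stays optimal until bowls reaches 0; allowable decrease = 81.6 L.

81.6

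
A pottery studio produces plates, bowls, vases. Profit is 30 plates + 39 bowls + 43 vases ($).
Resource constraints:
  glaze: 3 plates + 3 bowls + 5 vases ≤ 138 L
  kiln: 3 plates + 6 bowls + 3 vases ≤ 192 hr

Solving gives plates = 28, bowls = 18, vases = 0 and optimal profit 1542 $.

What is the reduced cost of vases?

-1

Both glaze and kiln are binding at x*.
From A_Bᵀ y = c: 3·y_glaze + 3·y_kiln = 30; 3·y_glaze + 6·y_kiln = 39.
→ y_glaze = 7 and y_kiln = 3.
Reduced cost of vases: c₃ − yᵀa₃ = 43 − (7·5 + 3·3) = 43 − 44 = -1.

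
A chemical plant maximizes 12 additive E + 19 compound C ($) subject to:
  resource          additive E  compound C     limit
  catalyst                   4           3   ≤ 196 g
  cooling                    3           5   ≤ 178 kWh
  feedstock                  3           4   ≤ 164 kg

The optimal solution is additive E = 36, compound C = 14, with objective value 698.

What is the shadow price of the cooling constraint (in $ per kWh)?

3

At the optimum: catalyst uses 186 of 196 (slack = 10); cooling uses 178 of 178 (binding); feedstock uses 164 of 164 (binding).
Slack constraints have shadow price 0 (complementary slackness).
Dual feasibility on the basic columns requires 3·y_cooling + 3·y_feedstock = 12, 5·y_cooling + 4·y_feedstock = 19.
This yields shadow prices y_cooling = 3, y_feedstock = 1.
Shadow price of cooling = 3.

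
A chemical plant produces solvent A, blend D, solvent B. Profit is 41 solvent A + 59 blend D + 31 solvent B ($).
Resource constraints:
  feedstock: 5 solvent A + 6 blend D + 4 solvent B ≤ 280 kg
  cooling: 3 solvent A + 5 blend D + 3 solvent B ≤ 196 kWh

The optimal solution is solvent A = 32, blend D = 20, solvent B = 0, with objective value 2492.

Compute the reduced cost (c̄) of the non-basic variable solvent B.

At the optimum: feedstock uses 280 of 280 (binding); cooling uses 196 of 196 (binding).
Dual feasibility on the basic columns requires 5·y_feedstock + 3·y_cooling = 41, 6·y_feedstock + 5·y_cooling = 59.
→ y_feedstock = 4 and y_cooling = 7.
Reduced cost of solvent B: c₃ − yᵀa₃ = 31 − (4·4 + 7·3) = 31 − 37 = -6.

-6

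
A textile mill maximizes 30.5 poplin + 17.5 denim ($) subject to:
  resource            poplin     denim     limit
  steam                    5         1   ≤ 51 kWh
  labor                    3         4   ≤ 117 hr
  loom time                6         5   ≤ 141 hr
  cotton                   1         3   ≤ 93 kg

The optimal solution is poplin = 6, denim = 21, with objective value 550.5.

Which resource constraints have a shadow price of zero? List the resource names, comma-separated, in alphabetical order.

steam: 51/51 (binding)
labor: 102/117 (slack 15)
loom time: 141/141 (binding)
cotton: 69/93 (slack 24)
By complementary slackness, a constraint with positive slack has shadow price 0 → cotton, labor.

cotton, labor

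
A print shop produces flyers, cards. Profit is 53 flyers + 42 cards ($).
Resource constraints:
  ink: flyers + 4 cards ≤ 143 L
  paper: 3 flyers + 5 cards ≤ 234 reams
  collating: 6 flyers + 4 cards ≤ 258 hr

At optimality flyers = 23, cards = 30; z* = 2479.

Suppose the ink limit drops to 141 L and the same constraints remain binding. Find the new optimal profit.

At the optimum: ink uses 143 of 143 (binding); paper uses 219 of 234 (slack = 15); collating uses 258 of 258 (binding).
Since paper is not tight, its dual is 0.
From A_Bᵀ y = c: 1·y_ink + 6·y_collating = 53; 4·y_ink + 4·y_collating = 42.
Solving: y_ink = 2, y_collating = 8.5.
Δz = y_ink·Δb = 2 × (-2) = -4, so new z* = 2479 − 4 = 2475.

2475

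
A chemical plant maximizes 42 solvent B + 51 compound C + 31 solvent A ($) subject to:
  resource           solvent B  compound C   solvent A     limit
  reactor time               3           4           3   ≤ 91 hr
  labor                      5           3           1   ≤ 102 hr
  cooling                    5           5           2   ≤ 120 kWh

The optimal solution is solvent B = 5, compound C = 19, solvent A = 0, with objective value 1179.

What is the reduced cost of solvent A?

Check each constraint at x*: reactor time 91/91 (tight); labor 82/102 (slack 20); cooling 120/120 (tight).
Slack constraints have shadow price 0 (complementary slackness).
From A_Bᵀ y = c: 3·y_reactor time + 5·y_cooling = 42; 4·y_reactor time + 5·y_cooling = 51.
This yields shadow prices y_reactor time = 9, y_cooling = 3.
Reduced cost of solvent A: c₃ − yᵀa₃ = 31 − (9·3 + 3·2) = 31 − 33 = -2.

-2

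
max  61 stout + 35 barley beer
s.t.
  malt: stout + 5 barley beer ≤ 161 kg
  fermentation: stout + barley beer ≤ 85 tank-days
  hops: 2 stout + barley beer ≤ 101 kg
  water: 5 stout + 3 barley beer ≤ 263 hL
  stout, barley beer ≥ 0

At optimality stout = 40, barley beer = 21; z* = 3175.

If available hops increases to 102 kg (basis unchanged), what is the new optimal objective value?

At the optimum: malt uses 145 of 161 (slack = 16); fermentation uses 61 of 85 (slack = 24); hops uses 101 of 101 (binding); water uses 263 of 263 (binding).
By complementary slackness, y = 0 for the non-binding constraints.
From A_Bᵀ y = c: 2·y_hops + 5·y_water = 61; 1·y_hops + 3·y_water = 35.
Solving: y_hops = 8, y_water = 9.
Δz = y_hops·Δb = 8 × (1) = 8, so new z* = 3175 + 8 = 3183.

3183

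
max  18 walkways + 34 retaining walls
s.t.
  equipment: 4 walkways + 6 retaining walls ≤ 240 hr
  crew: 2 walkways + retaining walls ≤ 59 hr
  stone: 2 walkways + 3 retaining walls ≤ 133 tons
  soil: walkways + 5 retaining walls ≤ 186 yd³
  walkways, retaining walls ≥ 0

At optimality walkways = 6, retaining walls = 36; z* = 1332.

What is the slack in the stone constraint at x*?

13

stone used = 2·6 + 3·36 = 120; slack = 133 − 120 = 13.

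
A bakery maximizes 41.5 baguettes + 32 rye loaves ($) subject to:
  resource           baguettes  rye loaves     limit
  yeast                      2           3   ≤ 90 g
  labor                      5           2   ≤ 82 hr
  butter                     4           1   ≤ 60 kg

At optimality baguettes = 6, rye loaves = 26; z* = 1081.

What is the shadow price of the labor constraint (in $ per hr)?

5.5

Check each constraint at x*: yeast 90/90 (tight); labor 82/82 (tight); butter 50/60 (slack 10).
Since butter is not tight, its dual is 0.
Dual feasibility on the basic columns requires 2·y_yeast + 5·y_labor = 41.5, 3·y_yeast + 2·y_labor = 32.
This yields shadow prices y_yeast = 7, y_labor = 5.5.
Shadow price of labor = 5.5.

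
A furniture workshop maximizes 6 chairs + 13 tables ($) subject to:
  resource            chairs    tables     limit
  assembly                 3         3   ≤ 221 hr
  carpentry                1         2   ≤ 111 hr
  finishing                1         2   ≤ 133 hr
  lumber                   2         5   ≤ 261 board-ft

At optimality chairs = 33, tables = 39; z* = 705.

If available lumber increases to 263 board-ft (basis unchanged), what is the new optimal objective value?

Binding: carpentry and lumber. Non-binding: assembly (5 unused), finishing (22 unused).
By complementary slackness, y = 0 for the non-binding constraints.
Dual feasibility on the basic columns requires 1·y_carpentry + 2·y_lumber = 6, 2·y_carpentry + 5·y_lumber = 13.
This yields shadow prices y_carpentry = 4, y_lumber = 1.
Δz = y_lumber·Δb = 1 × (2) = 2, so new z* = 705 + 2 = 707.

707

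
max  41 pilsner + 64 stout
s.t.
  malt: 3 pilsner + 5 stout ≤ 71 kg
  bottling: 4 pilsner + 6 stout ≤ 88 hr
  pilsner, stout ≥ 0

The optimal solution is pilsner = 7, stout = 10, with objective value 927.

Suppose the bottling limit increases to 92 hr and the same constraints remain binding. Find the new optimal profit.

953

At the optimum: malt uses 71 of 71 (binding); bottling uses 88 of 88 (binding).
Dual feasibility on the basic columns requires 3·y_malt + 4·y_bottling = 41, 5·y_malt + 6·y_bottling = 64.
Solving: y_malt = 5, y_bottling = 6.5.
Δz = y_bottling·Δb = 6.5 × (4) = 26, so new z* = 927 + 26 = 953.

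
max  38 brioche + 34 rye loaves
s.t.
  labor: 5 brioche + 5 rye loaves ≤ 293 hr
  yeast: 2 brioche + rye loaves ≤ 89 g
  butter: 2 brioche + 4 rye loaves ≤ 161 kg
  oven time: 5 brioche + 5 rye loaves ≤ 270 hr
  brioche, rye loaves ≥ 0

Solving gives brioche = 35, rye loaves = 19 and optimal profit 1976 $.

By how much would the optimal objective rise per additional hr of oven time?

6

Binding: yeast and oven time. Non-binding: labor (23 unused), butter (15 unused).
Slack constraints have shadow price 0 (complementary slackness).
From A_Bᵀ y = c: 2·y_yeast + 5·y_oven time = 38; 1·y_yeast + 5·y_oven time = 34.
This yields shadow prices y_yeast = 4, y_oven time = 6.
Shadow price of oven time = 6.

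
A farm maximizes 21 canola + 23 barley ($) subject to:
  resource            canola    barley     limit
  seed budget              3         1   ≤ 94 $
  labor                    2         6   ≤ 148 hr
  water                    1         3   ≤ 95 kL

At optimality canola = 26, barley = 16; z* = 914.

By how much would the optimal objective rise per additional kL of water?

Binding: seed budget and labor. Non-binding: water (21 unused).
By complementary slackness, y = 0 for the non-binding constraint.
From A_Bᵀ y = c: 3·y_seed budget + 2·y_labor = 21; 1·y_seed budget + 6·y_labor = 23.
→ y_seed budget = 5 and y_labor = 3.
Shadow price of water = 0.

0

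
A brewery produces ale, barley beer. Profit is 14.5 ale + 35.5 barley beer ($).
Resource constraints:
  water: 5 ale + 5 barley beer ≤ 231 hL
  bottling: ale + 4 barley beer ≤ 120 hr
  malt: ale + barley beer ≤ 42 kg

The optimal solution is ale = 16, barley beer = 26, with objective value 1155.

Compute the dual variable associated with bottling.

Binding: bottling and malt. Non-binding: water (21 unused).
By complementary slackness, y = 0 for the non-binding constraint.
From A_Bᵀ y = c: 1·y_bottling + 1·y_malt = 14.5; 4·y_bottling + 1·y_malt = 35.5.
→ y_bottling = 7 and y_malt = 7.5.
Shadow price of bottling = 7.

7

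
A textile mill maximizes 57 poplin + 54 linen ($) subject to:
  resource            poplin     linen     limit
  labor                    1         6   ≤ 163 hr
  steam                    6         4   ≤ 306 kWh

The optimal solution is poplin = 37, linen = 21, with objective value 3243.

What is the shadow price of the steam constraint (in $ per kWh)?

Both labor and steam are binding at x*.
From A_Bᵀ y = c: 1·y_labor + 6·y_steam = 57; 6·y_labor + 4·y_steam = 54.
This yields shadow prices y_labor = 3, y_steam = 9.
Shadow price of steam = 9.

9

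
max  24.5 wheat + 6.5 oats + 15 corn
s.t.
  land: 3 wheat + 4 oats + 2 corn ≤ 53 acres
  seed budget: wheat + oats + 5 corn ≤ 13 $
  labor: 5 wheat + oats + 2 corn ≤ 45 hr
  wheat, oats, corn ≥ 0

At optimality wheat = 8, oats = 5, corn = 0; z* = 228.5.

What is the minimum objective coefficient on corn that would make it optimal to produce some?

19

At the optimum: land uses 44 of 53 (slack = 9); seed budget uses 13 of 13 (binding); labor uses 45 of 45 (binding).
Slack constraints have shadow price 0 (complementary slackness).
The binding rows give the dual system: 1·y_seed budget + 5·y_labor = 24.5 and 1·y_seed budget + 1·y_labor = 6.5.
This yields shadow prices y_seed budget = 2, y_labor = 4.5.
corn enters the basis when its profit ≥ yᵀa₃ = 2·5 + 4.5·2 = 19.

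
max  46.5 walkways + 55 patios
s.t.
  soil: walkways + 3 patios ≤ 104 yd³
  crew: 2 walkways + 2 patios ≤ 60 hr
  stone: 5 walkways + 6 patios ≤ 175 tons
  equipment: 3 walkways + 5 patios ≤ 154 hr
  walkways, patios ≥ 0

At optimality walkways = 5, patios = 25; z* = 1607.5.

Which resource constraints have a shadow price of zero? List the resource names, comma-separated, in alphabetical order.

equipment, soil

soil: 80/104 (slack 24)
crew: 60/60 (binding)
stone: 175/175 (binding)
equipment: 140/154 (slack 14)
By complementary slackness, a constraint with positive slack has shadow price 0 → equipment, soil.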